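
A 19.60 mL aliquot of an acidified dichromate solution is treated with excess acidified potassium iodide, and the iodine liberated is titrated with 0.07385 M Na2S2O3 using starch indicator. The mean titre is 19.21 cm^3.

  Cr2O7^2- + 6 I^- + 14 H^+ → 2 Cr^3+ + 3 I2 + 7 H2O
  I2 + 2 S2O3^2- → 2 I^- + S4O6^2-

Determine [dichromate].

n(S2O3^2-) = 0.01921 × 0.07385 = 1.419 × 10^-3 mol
n(I2) = n(S2O3^2-)/2 = 7.093 × 10^-4 mol
From the 1:3 ratio, n(Cr2O7^2-) in the aliquot = 1/3 × 7.093 × 10^-4 = 2.364 × 10^-4 mol
[Cr2O7^2-] = 2.364 × 10^-4 / 0.01960 = 0.01206 mol/L

0.01206 M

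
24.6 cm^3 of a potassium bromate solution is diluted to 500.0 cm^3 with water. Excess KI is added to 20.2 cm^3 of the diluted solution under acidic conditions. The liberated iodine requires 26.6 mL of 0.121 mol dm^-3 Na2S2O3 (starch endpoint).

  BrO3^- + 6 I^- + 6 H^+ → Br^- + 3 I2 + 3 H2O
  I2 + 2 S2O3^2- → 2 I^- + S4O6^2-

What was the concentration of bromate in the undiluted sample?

n(S2O3^2-) = 0.0266 × 0.121 = 3.22 × 10^-3 mol
n(I2) = n(S2O3^2-)/2 = 1.61 × 10^-3 mol
From the 1:3 ratio, n(BrO3^-) in the aliquot = 1/3 × 1.61 × 10^-3 = 5.36 × 10^-4 mol
[BrO3^-]_dilute = 5.36 × 10^-4 / 0.0202 = 0.0266 mol/L
[BrO3^-]_original = 0.0266 × 500.0/24.6 = 0.540 mol/L

0.540 mol/L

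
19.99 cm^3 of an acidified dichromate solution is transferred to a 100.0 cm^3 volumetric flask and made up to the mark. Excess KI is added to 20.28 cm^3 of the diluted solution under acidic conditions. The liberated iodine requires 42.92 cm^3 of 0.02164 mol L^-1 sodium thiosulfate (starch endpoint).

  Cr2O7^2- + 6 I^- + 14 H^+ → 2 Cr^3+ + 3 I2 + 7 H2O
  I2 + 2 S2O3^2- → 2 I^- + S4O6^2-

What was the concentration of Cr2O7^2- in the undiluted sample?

0.03818 mol/L

n(S2O3^2-) = 0.04292 × 0.02164 = 9.288 × 10^-4 mol
n(I2) = n(S2O3^2-)/2 = 4.644 × 10^-4 mol
From the 1:3 ratio, n(Cr2O7^2-) in the aliquot = 1/3 × 4.644 × 10^-4 = 1.548 × 10^-4 mol
[Cr2O7^2-]_dilute = 1.548 × 10^-4 / 0.02028 = 0.007633 mol/L
[Cr2O7^2-]_original = 0.007633 × 100.0/19.99 = 0.03818 mol/L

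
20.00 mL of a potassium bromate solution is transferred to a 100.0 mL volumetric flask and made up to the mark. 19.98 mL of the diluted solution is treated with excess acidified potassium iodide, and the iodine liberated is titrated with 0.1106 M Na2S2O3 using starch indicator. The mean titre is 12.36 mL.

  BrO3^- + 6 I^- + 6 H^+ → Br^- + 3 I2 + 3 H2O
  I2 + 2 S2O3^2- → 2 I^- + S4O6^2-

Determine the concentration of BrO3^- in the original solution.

n(S2O3^2-) = 0.01236 × 0.1106 = 1.367 × 10^-3 mol
n(I2) = n(S2O3^2-)/2 = 6.835 × 10^-4 mol
From the 1:3 ratio, n(BrO3^-) in the aliquot = 1/3 × 6.835 × 10^-4 = 2.278 × 10^-4 mol
[BrO3^-]_dilute = 2.278 × 10^-4 / 0.01998 = 0.01140 mol/L
[BrO3^-]_original = 0.01140 × 100.0/20.00 = 0.05702 mol/L

0.05702 M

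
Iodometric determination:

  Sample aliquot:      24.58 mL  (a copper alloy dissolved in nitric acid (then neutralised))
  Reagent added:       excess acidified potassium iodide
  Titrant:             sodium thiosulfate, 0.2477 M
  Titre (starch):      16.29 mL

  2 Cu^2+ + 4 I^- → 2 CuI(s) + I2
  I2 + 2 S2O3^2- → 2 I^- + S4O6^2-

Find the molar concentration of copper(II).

n(S2O3^2-) = 0.01629 × 0.2477 = 4.035 × 10^-3 mol
n(I2) = n(S2O3^2-)/2 = 2.018 × 10^-3 mol
From the 2:1 ratio, n(Cu2+) in the aliquot = 2/1 × 2.018 × 10^-3 = 4.035 × 10^-3 mol
[Cu2+] = 4.035 × 10^-3 / 0.02458 = 0.1642 mol/L

0.1642 M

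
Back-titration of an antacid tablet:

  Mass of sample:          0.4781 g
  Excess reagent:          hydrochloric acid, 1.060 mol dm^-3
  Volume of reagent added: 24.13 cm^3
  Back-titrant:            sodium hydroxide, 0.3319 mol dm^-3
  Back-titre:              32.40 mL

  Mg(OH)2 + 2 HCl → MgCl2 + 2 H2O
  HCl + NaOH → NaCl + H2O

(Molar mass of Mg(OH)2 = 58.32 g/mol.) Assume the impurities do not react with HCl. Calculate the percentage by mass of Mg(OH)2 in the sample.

n(HCl) added = 0.02413 × 1.060 = 0.02558 mol
n(NaOH) used in back-titration = 0.03240 × 0.3319 = 0.01075 mol
n(HCl) left over = 0.01075 mol (1:1 ratio)
n(HCl) consumed by analyte = 0.02558 − 0.01075 = 0.01482 mol
From the 1:2 ratio, n(Mg(OH)2) = 1/2 × 0.01482 = 7.412 × 10^-3 mol
mass of Mg(OH)2 = 7.412 × 10^-3 × 58.32 = 0.4323 g
% Mg(OH)2 = 0.4323 / 0.4781 × 100 = 90.42 %

90.42 %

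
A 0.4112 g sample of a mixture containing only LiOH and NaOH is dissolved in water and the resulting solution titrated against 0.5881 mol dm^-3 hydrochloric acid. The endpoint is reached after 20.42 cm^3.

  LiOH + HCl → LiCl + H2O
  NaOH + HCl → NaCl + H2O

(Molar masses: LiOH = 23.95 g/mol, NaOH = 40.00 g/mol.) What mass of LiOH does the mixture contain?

n(HCl) = 0.02042 × 0.5881 = 0.01201 mol
Let x = n(LiOH), y = n(NaOH).
Titrant: 1x + 1y = 0.01201;  mass: 23.95x + 40.00y = 0.4112
Solving, x = 4.309 × 10^-3 mol, y = 7.700 × 10^-3 mol
mass of LiOH = 4.309 × 10^-3 × 23.95 = 0.1032 g

0.1032 g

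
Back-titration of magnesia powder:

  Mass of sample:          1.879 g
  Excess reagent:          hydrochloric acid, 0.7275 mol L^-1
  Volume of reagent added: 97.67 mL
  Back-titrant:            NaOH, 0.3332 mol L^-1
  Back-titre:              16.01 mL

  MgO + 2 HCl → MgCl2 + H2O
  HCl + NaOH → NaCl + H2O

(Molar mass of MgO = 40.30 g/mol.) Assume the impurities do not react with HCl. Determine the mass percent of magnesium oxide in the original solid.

70.48 %

n(HCl) added = 0.09767 × 0.7275 = 0.07105 mol
n(NaOH) used in back-titration = 0.01601 × 0.3332 = 5.335 × 10^-3 mol
n(HCl) left over = 5.335 × 10^-3 mol (1:1 ratio)
n(HCl) consumed by analyte = 0.07105 − 5.335 × 10^-3 = 0.06572 mol
From the 1:2 ratio, n(MgO) = 1/2 × 0.06572 = 0.03286 mol
mass of MgO = 0.03286 × 40.30 = 1.324 g
% MgO = 1.324 / 1.879 × 100 = 70.48 %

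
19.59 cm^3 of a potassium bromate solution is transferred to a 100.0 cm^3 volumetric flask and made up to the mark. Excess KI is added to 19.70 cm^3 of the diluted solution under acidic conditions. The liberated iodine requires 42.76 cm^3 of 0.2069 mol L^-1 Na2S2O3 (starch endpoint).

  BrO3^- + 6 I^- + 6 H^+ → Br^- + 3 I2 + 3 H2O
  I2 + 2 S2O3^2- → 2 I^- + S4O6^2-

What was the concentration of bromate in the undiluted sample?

0.3821 mol/L

n(S2O3^2-) = 0.04276 × 0.2069 = 8.847 × 10^-3 mol
n(I2) = n(S2O3^2-)/2 = 4.424 × 10^-3 mol
From the 1:3 ratio, n(BrO3^-) in the aliquot = 1/3 × 4.424 × 10^-3 = 1.475 × 10^-3 mol
[BrO3^-]_dilute = 1.475 × 10^-3 / 0.01970 = 0.07485 mol/L
[BrO3^-]_original = 0.07485 × 100.0/19.59 = 0.3821 mol/L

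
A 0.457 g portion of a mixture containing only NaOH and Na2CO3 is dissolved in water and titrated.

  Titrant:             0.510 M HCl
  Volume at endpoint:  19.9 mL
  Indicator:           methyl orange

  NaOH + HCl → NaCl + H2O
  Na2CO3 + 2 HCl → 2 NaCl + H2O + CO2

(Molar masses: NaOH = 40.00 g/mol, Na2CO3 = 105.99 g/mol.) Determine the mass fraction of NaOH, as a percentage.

n(HCl) = 0.0199 × 0.510 = 0.0101 mol
Let x = n(NaOH), y = n(Na2CO3).
Titrant: 1x + 2y = 0.0101;  mass: 40.00x + 105.99y = 0.457
Solving, x = 6.22 × 10^-3 mol, y = 1.96 × 10^-3 mol
mass of NaOH = 6.22 × 10^-3 × 40.00 = 0.249 g
% NaOH = 0.249 / 0.457 × 100 = 54.5 %

54.5 %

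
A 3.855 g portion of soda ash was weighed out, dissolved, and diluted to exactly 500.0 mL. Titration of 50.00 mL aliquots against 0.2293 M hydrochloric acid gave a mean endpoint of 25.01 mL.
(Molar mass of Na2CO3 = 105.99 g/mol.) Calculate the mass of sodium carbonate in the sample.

3.039 g

Na2CO3 + 2 HCl → 2 NaCl + H2O + CO2
n(HCl) per titration = 0.02501 × 0.2293 = 5.735 × 10^-3 mol
From the 1:2 ratio, n(Na2CO3) in each aliquot = 1/2 × 5.735 × 10^-3 = 2.867 × 10^-3 mol
n(Na2CO3) in the whole flask = 2.867 × 10^-3 × 500.0/50.00 = 0.02867 mol
mass of Na2CO3 = 0.02867 × 105.99 = 3.039 g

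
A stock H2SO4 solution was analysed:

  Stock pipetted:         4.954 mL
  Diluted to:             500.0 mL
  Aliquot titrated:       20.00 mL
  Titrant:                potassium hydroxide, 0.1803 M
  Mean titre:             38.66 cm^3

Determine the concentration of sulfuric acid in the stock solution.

17.59 M

H2SO4 + 2 KOH → K2SO4 + 2 H2O
n(KOH) = 0.03866 × 0.1803 = 6.970 × 10^-3 mol
From the 1:2 ratio, n(H2SO4) in the aliquot = 1/2 × 6.970 × 10^-3 = 3.485 × 10^-3 mol
[H2SO4]_dilute = 3.485 × 10^-3 / 0.02000 = 0.1743 mol/L
Dilution factor = 500.0 / 4.954 = 100.9
[H2SO4]_stock = 0.1743 × 100.9 = 17.59 mol/L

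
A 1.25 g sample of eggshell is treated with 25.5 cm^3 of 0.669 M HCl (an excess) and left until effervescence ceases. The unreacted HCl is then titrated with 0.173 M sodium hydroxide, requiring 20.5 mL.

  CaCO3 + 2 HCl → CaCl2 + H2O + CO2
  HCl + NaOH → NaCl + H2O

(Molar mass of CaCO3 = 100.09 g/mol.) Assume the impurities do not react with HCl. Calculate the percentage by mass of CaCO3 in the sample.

n(HCl) added = 0.0255 × 0.669 = 0.0171 mol
n(NaOH) used in back-titration = 0.0205 × 0.173 = 3.55 × 10^-3 mol
n(HCl) left over = 3.55 × 10^-3 mol (1:1 ratio)
n(HCl) consumed by analyte = 0.0171 − 3.55 × 10^-3 = 0.0135 mol
From the 1:2 ratio, n(CaCO3) = 1/2 × 0.0135 = 6.76 × 10^-3 mol
mass of CaCO3 = 6.76 × 10^-3 × 100.09 = 0.676 g
% CaCO3 = 0.676 / 1.25 × 100 = 54.1 %

54.1 %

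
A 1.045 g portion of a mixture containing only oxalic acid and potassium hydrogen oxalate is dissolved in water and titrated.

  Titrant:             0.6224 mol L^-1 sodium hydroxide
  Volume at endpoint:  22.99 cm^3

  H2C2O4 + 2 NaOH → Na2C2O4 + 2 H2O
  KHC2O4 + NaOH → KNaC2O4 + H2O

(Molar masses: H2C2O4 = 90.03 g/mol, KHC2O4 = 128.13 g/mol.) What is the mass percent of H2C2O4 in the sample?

40.86 %

n(NaOH) = 0.02299 × 0.6224 = 0.01431 mol
Let x = n(H2C2O4), y = n(KHC2O4).
Titrant: 2x + 1y = 0.01431;  mass: 90.03x + 128.13y = 1.045
Solving, x = 4.743 × 10^-3 mol, y = 4.823 × 10^-3 mol
mass of H2C2O4 = 4.743 × 10^-3 × 90.03 = 0.4270 g
% H2C2O4 = 0.4270 / 1.045 × 100 = 40.86 %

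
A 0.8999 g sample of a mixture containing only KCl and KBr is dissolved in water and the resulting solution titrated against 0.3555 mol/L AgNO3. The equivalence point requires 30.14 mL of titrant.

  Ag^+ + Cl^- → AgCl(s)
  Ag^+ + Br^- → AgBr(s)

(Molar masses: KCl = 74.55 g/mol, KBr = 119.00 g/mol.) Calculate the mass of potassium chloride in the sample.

0.6292 g

n(AgNO3) = 0.03014 × 0.3555 = 0.01071 mol
Let x = n(KCl), y = n(KBr).
Titrant: 1x + 1y = 0.01071;  mass: 74.55x + 119.00y = 0.8999
Solving, x = 8.440 × 10^-3 mol, y = 2.275 × 10^-3 mol
mass of KCl = 8.440 × 10^-3 × 74.55 = 0.6292 g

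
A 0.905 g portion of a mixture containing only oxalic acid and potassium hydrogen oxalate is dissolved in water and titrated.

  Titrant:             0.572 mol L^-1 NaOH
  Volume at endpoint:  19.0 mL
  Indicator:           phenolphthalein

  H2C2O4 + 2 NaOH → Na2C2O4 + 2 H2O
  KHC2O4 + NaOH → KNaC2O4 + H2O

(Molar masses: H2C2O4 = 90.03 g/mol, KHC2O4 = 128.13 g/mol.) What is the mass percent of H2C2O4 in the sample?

29.2 %

n(NaOH) = 0.0190 × 0.572 = 0.0109 mol
Let x = n(H2C2O4), y = n(KHC2O4).
Titrant: 2x + 1y = 0.0109;  mass: 90.03x + 128.13y = 0.905
Solving, x = 2.93 × 10^-3 mol, y = 5.00 × 10^-3 mol
mass of H2C2O4 = 2.93 × 10^-3 × 90.03 = 0.264 g
% H2C2O4 = 0.264 / 0.905 × 100 = 29.2 %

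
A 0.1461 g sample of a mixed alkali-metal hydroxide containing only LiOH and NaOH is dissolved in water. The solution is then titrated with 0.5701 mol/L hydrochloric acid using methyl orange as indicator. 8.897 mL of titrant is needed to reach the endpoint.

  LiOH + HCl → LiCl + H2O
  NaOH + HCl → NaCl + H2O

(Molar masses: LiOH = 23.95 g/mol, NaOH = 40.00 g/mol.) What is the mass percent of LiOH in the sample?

n(HCl) = 0.008897 × 0.5701 = 5.072 × 10^-3 mol
Let x = n(LiOH), y = n(NaOH).
Titrant: 1x + 1y = 5.072 × 10^-3;  mass: 23.95x + 40.00y = 0.1461
Solving, x = 3.538 × 10^-3 mol, y = 1.534 × 10^-3 mol
mass of LiOH = 3.538 × 10^-3 × 23.95 = 0.08474 g
% LiOH = 0.08474 / 0.1461 × 100 = 58.00 %

58.00 %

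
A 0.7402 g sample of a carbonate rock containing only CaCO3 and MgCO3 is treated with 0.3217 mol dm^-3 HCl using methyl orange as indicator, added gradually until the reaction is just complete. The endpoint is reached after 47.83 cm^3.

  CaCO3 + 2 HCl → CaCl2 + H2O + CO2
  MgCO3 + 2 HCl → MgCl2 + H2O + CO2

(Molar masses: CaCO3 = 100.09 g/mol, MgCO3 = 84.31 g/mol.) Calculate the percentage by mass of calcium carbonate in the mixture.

n(HCl) = 0.04783 × 0.3217 = 0.01539 mol
Let x = n(CaCO3), y = n(MgCO3).
Titrant: 2x + 2y = 0.01539;  mass: 100.09x + 84.31y = 0.7402
Solving, x = 5.803 × 10^-3 mol, y = 1.891 × 10^-3 mol
mass of CaCO3 = 5.803 × 10^-3 × 100.09 = 0.5808 g
% CaCO3 = 0.5808 / 0.7402 × 100 = 78.46 %

78.46 %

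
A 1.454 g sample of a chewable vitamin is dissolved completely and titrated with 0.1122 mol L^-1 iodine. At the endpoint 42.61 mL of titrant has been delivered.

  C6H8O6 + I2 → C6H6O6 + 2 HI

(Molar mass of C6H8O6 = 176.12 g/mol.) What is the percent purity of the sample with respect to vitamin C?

57.91 %

n(I2) = 0.04261 L × 0.1122 mol/L = 4.781 × 10^-3 mol
n(C6H8O6) = 4.781 × 10^-3 mol (1:1 ratio)
mass of C6H8O6 = 4.781 × 10^-3 × 176.12 g/mol = 0.8420 g
% C6H8O6 = 0.8420 / 1.454 × 100 = 57.91 %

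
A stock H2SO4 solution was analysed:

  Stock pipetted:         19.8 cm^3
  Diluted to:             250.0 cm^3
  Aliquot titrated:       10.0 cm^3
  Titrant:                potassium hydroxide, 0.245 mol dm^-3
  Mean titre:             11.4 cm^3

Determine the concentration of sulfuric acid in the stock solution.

H2SO4 + 2 KOH → K2SO4 + 2 H2O
n(KOH) = 0.0114 × 0.245 = 2.79 × 10^-3 mol
From the 1:2 ratio, n(H2SO4) in the aliquot = 1/2 × 2.79 × 10^-3 = 1.40 × 10^-3 mol
[H2SO4]_dilute = 1.40 × 10^-3 / 0.0100 = 0.140 mol/L
Dilution factor = 250.0 / 19.8 = 12.63
[H2SO4]_stock = 0.140 × 12.63 = 1.76 mol/L

1.76 mol/L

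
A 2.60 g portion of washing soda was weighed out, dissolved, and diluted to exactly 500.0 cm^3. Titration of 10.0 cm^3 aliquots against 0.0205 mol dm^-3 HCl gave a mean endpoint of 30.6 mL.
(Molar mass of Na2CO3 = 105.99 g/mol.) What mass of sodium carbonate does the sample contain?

Na2CO3 + 2 HCl → 2 NaCl + H2O + CO2
n(HCl) per titration = 0.0306 × 0.0205 = 6.27 × 10^-4 mol
From the 1:2 ratio, n(Na2CO3) in each aliquot = 1/2 × 6.27 × 10^-4 = 3.14 × 10^-4 mol
n(Na2CO3) in the whole flask = 3.14 × 10^-4 × 500.0/10.0 = 0.0157 mol
mass of Na2CO3 = 0.0157 × 105.99 = 1.66 g

1.66 g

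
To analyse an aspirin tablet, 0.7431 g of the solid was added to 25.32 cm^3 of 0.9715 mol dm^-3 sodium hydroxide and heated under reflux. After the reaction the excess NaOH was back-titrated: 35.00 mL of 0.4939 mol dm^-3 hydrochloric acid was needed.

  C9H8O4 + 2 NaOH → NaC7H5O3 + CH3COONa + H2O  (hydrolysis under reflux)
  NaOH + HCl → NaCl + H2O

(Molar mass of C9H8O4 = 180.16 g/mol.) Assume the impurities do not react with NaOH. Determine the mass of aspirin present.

n(NaOH) added = 0.02532 × 0.9715 = 0.02460 mol
n(HCl) used in back-titration = 0.03500 × 0.4939 = 0.01729 mol
n(NaOH) left over = 0.01729 mol (1:1 ratio)
n(NaOH) consumed by analyte = 0.02460 − 0.01729 = 7.312 × 10^-3 mol
From the 1:2 ratio, n(C9H8O4) = 1/2 × 7.312 × 10^-3 = 3.656 × 10^-3 mol
mass of C9H8O4 = 3.656 × 10^-3 × 180.16 = 0.6587 g

0.6587 g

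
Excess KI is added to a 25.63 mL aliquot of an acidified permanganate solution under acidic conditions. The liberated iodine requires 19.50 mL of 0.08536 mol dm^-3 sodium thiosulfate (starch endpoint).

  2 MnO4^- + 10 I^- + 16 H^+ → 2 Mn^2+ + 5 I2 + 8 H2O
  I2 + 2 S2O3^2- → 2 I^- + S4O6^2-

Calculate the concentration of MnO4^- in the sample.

n(S2O3^2-) = 0.01950 × 0.08536 = 1.665 × 10^-3 mol
n(I2) = n(S2O3^2-)/2 = 8.323 × 10^-4 mol
From the 2:5 ratio, n(MnO4^-) in the aliquot = 2/5 × 8.323 × 10^-4 = 3.329 × 10^-4 mol
[MnO4^-] = 3.329 × 10^-4 / 0.02563 = 0.01299 mol/L

0.01299 mol/L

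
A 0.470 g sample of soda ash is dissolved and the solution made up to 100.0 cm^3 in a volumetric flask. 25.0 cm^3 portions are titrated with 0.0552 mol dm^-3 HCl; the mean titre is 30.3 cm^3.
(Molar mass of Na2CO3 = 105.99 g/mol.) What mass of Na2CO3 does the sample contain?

0.355 g

Na2CO3 + 2 HCl → 2 NaCl + H2O + CO2
n(HCl) per titration = 0.0303 × 0.0552 = 1.67 × 10^-3 mol
From the 1:2 ratio, n(Na2CO3) in each aliquot = 1/2 × 1.67 × 10^-3 = 8.36 × 10^-4 mol
n(Na2CO3) in the whole flask = 8.36 × 10^-4 × 100.0/25.0 = 3.35 × 10^-3 mol
mass of Na2CO3 = 3.35 × 10^-3 × 105.99 = 0.355 g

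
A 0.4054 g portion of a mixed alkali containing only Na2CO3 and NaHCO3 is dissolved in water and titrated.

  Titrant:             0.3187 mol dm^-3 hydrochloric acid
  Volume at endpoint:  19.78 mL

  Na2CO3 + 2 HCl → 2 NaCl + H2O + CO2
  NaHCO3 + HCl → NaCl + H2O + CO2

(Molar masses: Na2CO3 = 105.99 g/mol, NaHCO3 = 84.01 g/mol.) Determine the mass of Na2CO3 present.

n(HCl) = 0.01978 × 0.3187 = 6.304 × 10^-3 mol
Let x = n(Na2CO3), y = n(NaHCO3).
Titrant: 2x + 1y = 6.304 × 10^-3;  mass: 105.99x + 84.01y = 0.4054
Solving, x = 2.002 × 10^-3 mol, y = 2.300 × 10^-3 mol
mass of Na2CO3 = 2.002 × 10^-3 × 105.99 = 0.2122 g

0.2122 g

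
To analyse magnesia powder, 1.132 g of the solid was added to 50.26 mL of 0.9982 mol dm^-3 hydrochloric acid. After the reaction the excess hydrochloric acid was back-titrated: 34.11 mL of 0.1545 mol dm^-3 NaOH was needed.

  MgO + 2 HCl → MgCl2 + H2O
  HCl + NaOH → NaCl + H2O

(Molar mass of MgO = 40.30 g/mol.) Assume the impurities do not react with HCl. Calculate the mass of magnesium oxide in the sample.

n(HCl) added = 0.05026 × 0.9982 = 0.05017 mol
n(NaOH) used in back-titration = 0.03411 × 0.1545 = 5.270 × 10^-3 mol
n(HCl) left over = 5.270 × 10^-3 mol (1:1 ratio)
n(HCl) consumed by analyte = 0.05017 − 5.270 × 10^-3 = 0.04490 mol
From the 1:2 ratio, n(MgO) = 1/2 × 0.04490 = 0.02245 mol
mass of MgO = 0.02245 × 40.30 = 0.9047 g

0.9047 g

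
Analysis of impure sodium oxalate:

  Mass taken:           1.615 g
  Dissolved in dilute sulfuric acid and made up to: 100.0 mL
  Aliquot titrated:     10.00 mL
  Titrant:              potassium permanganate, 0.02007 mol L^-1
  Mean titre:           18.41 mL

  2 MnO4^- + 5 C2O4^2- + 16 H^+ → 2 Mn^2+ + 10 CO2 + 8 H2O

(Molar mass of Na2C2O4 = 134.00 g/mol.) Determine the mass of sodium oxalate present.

1.238 g

n(KMnO4) per titration = 0.01841 × 0.02007 = 3.695 × 10^-4 mol
From the 5:2 ratio, n(Na2C2O4) in each aliquot = 5/2 × 3.695 × 10^-4 = 9.237 × 10^-4 mol
n(Na2C2O4) in the whole flask = 9.237 × 10^-4 × 100.0/10.00 = 9.237 × 10^-3 mol
mass of Na2C2O4 = 9.237 × 10^-3 × 134.00 = 1.238 g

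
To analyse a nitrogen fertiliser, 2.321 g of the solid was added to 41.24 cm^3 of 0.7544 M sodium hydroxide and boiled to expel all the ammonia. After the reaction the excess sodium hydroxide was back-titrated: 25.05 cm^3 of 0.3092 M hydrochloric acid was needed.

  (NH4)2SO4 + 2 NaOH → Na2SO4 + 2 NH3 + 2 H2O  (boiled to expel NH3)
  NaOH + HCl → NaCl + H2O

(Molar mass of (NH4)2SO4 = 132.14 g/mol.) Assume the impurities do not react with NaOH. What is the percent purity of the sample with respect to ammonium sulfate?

66.51 %

n(NaOH) added = 0.04124 × 0.7544 = 0.03111 mol
n(HCl) used in back-titration = 0.02505 × 0.3092 = 7.745 × 10^-3 mol
n(NaOH) left over = 7.745 × 10^-3 mol (1:1 ratio)
n(NaOH) consumed by analyte = 0.03111 − 7.745 × 10^-3 = 0.02337 mol
From the 1:2 ratio, n((NH4)2SO4) = 1/2 × 0.02337 = 0.01168 mol
mass of (NH4)2SO4 = 0.01168 × 132.14 = 1.544 g
% (NH4)2SO4 = 1.544 / 2.321 × 100 = 66.51 %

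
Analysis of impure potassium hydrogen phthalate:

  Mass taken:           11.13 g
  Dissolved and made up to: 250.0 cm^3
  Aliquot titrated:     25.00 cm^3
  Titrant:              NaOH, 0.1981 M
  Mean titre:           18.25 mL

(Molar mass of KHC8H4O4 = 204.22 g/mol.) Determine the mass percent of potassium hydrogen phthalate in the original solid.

KHC8H4O4 + NaOH → KNaC8H4O4 + H2O
n(NaOH) per titration = 0.01825 × 0.1981 = 3.615 × 10^-3 mol
n(KHC8H4O4) in each aliquot = 3.615 × 10^-3 mol (1:1 ratio)
n(KHC8H4O4) in the whole flask = 3.615 × 10^-3 × 250.0/25.00 = 0.03615 mol
mass of KHC8H4O4 = 0.03615 × 204.22 = 7.383 g
% KHC8H4O4 = 7.383 / 11.13 × 100 = 66.34 %

66.34 %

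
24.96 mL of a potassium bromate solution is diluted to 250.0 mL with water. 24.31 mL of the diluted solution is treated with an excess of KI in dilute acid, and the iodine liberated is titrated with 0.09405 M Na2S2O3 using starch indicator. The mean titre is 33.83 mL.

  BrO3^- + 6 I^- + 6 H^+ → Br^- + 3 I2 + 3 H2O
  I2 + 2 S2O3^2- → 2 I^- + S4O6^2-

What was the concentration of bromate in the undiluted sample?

n(S2O3^2-) = 0.03383 × 0.09405 = 3.182 × 10^-3 mol
n(I2) = n(S2O3^2-)/2 = 1.591 × 10^-3 mol
From the 1:3 ratio, n(BrO3^-) in the aliquot = 1/3 × 1.591 × 10^-3 = 5.303 × 10^-4 mol
[BrO3^-]_dilute = 5.303 × 10^-4 / 0.02431 = 0.02181 mol/L
[BrO3^-]_original = 0.02181 × 250.0/24.96 = 0.2185 mol/L

0.2185 M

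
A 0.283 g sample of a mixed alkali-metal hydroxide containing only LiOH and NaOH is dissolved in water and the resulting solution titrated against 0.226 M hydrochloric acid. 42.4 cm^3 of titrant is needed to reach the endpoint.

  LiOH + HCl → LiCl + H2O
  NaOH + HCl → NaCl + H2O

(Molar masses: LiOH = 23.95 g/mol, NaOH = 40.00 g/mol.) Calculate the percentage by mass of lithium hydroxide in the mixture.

n(HCl) = 0.0424 × 0.226 = 9.58 × 10^-3 mol
Let x = n(LiOH), y = n(NaOH).
Titrant: 1x + 1y = 9.58 × 10^-3;  mass: 23.95x + 40.00y = 0.283
Solving, x = 6.25 × 10^-3 mol, y = 3.33 × 10^-3 mol
mass of LiOH = 6.25 × 10^-3 × 23.95 = 0.150 g
% LiOH = 0.150 / 0.283 × 100 = 52.9 %

52.9 %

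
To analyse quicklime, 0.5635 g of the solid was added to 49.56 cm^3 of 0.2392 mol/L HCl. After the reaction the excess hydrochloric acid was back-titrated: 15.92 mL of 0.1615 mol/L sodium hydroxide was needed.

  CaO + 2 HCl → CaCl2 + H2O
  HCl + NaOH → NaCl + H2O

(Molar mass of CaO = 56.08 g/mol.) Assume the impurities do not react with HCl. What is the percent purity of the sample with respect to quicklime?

n(HCl) added = 0.04956 × 0.2392 = 0.01185 mol
n(NaOH) used in back-titration = 0.01592 × 0.1615 = 2.571 × 10^-3 mol
n(HCl) left over = 2.571 × 10^-3 mol (1:1 ratio)
n(HCl) consumed by analyte = 0.01185 − 2.571 × 10^-3 = 9.284 × 10^-3 mol
From the 1:2 ratio, n(CaO) = 1/2 × 9.284 × 10^-3 = 4.642 × 10^-3 mol
mass of CaO = 4.642 × 10^-3 × 56.08 = 0.2603 g
% CaO = 0.2603 / 0.5635 × 100 = 46.20 %

46.20 %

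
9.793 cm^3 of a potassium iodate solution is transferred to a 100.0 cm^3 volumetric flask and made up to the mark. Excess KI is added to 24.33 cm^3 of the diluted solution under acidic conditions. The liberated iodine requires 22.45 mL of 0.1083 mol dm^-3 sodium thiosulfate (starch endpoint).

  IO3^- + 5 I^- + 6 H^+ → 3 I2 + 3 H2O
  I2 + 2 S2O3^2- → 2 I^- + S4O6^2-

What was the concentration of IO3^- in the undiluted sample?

n(S2O3^2-) = 0.02245 × 0.1083 = 2.431 × 10^-3 mol
n(I2) = n(S2O3^2-)/2 = 1.216 × 10^-3 mol
From the 1:3 ratio, n(IO3^-) in the aliquot = 1/3 × 1.216 × 10^-3 = 4.052 × 10^-4 mol
[IO3^-]_dilute = 4.052 × 10^-4 / 0.02433 = 0.01666 mol/L
[IO3^-]_original = 0.01666 × 100.0/9.793 = 0.1701 mol/L

0.1701 mol/L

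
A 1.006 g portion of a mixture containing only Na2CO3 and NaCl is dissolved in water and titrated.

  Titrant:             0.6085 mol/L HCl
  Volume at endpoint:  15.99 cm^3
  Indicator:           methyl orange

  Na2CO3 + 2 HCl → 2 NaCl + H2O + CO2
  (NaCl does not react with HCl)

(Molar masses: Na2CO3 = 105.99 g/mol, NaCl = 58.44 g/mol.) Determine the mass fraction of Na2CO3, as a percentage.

n(HCl) = 0.01599 × 0.6085 = 9.730 × 10^-3 mol
Let x = n(Na2CO3), y = n(NaCl).
Titrant: 2x = 9.730 × 10^-3;  mass: 105.99x + 58.44y = 1.006
Solving, x = 4.865 × 10^-3 mol, y = 8.391 × 10^-3 mol
mass of Na2CO3 = 4.865 × 10^-3 × 105.99 = 0.5156 g
% Na2CO3 = 0.5156 / 1.006 × 100 = 51.26 %

51.26 %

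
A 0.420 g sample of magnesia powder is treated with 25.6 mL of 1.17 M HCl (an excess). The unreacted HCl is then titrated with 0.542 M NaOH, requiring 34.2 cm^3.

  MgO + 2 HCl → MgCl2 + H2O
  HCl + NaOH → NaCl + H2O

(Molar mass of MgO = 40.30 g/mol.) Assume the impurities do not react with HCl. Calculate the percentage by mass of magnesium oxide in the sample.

54.8 %

n(HCl) added = 0.0256 × 1.17 = 0.0300 mol
n(NaOH) used in back-titration = 0.0342 × 0.542 = 0.0185 mol
n(HCl) left over = 0.0185 mol (1:1 ratio)
n(HCl) consumed by analyte = 0.0300 − 0.0185 = 0.0114 mol
From the 1:2 ratio, n(MgO) = 1/2 × 0.0114 = 5.71 × 10^-3 mol
mass of MgO = 5.71 × 10^-3 × 40.30 = 0.230 g
% MgO = 0.230 / 0.420 × 100 = 54.8 %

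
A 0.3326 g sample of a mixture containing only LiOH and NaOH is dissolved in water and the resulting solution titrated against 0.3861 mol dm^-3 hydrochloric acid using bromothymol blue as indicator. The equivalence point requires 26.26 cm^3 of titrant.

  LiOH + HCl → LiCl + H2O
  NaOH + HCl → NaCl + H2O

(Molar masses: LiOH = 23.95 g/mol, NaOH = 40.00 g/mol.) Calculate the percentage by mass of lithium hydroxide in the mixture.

n(HCl) = 0.02626 × 0.3861 = 0.01014 mol
Let x = n(LiOH), y = n(NaOH).
Titrant: 1x + 1y = 0.01014;  mass: 23.95x + 40.00y = 0.3326
Solving, x = 4.546 × 10^-3 mol, y = 5.593 × 10^-3 mol
mass of LiOH = 4.546 × 10^-3 × 23.95 = 0.1089 g
% LiOH = 0.1089 / 0.3326 × 100 = 32.73 %

32.73 %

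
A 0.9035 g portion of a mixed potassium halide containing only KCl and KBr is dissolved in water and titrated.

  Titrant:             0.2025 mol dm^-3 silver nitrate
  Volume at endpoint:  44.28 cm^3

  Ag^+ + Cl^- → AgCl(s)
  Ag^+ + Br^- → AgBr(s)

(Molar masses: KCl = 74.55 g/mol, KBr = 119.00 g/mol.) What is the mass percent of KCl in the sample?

n(AgNO3) = 0.04428 × 0.2025 = 8.967 × 10^-3 mol
Let x = n(KCl), y = n(KBr).
Titrant: 1x + 1y = 8.967 × 10^-3;  mass: 74.55x + 119.00y = 0.9035
Solving, x = 3.679 × 10^-3 mol, y = 5.288 × 10^-3 mol
mass of KCl = 3.679 × 10^-3 × 74.55 = 0.2743 g
% KCl = 0.2743 / 0.9035 × 100 = 30.36 %

30.36 %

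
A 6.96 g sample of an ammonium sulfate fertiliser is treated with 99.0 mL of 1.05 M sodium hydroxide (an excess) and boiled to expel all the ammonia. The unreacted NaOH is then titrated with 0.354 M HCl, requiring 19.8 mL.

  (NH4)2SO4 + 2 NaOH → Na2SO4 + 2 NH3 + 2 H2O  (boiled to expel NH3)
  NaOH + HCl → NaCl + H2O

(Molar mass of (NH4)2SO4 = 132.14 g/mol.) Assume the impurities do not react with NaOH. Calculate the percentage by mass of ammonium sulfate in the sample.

92.0 %

n(NaOH) added = 0.0990 × 1.05 = 0.104 mol
n(HCl) used in back-titration = 0.0198 × 0.354 = 7.01 × 10^-3 mol
n(NaOH) left over = 7.01 × 10^-3 mol (1:1 ratio)
n(NaOH) consumed by analyte = 0.104 − 7.01 × 10^-3 = 0.0969 mol
From the 1:2 ratio, n((NH4)2SO4) = 1/2 × 0.0969 = 0.0485 mol
mass of (NH4)2SO4 = 0.0485 × 132.14 = 6.40 g
% (NH4)2SO4 = 6.40 / 6.96 × 100 = 92.0 %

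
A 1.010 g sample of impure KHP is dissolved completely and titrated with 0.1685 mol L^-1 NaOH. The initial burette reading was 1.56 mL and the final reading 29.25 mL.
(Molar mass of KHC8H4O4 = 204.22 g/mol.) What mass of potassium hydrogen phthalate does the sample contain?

0.9528 g

KHC8H4O4 + NaOH → KNaC8H4O4 + H2O
n(NaOH) = 0.02769 L × 0.1685 mol/L = 4.666 × 10^-3 mol
n(KHC8H4O4) = 4.666 × 10^-3 mol (1:1 ratio)
mass of KHC8H4O4 = 4.666 × 10^-3 × 204.22 g/mol = 0.9528 g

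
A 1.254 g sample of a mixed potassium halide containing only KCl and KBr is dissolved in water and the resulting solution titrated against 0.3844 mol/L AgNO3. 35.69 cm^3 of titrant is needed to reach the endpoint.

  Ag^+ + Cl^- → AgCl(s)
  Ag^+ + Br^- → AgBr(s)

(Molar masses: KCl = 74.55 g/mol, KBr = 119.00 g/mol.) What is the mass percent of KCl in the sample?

50.63 %

n(AgNO3) = 0.03569 × 0.3844 = 0.01372 mol
Let x = n(KCl), y = n(KBr).
Titrant: 1x + 1y = 0.01372;  mass: 74.55x + 119.00y = 1.254
Solving, x = 8.517 × 10^-3 mol, y = 5.202 × 10^-3 mol
mass of KCl = 8.517 × 10^-3 × 74.55 = 0.6350 g
% KCl = 0.6350 / 1.254 × 100 = 50.63 %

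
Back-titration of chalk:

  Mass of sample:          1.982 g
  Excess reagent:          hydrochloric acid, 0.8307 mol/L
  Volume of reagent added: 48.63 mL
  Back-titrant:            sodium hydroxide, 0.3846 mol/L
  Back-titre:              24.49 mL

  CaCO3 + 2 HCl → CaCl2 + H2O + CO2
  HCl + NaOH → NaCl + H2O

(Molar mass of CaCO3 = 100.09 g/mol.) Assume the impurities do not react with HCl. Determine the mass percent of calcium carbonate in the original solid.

n(HCl) added = 0.04863 × 0.8307 = 0.04040 mol
n(NaOH) used in back-titration = 0.02449 × 0.3846 = 9.419 × 10^-3 mol
n(HCl) left over = 9.419 × 10^-3 mol (1:1 ratio)
n(HCl) consumed by analyte = 0.04040 − 9.419 × 10^-3 = 0.03098 mol
From the 1:2 ratio, n(CaCO3) = 1/2 × 0.03098 = 0.01549 mol
mass of CaCO3 = 0.01549 × 100.09 = 1.550 g
% CaCO3 = 1.550 / 1.982 × 100 = 78.22 %

78.22 %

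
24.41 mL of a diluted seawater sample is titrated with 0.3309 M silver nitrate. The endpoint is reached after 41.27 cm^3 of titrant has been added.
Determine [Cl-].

Ag^+ + Cl^- → AgCl(s)
n(AgNO3) = 0.04127 L × 0.3309 mol/L = 0.01366 mol
n(Cl-) = 0.01366 mol (1:1 mole ratio)
[Cl-] = 0.01366 mol / 0.02441 L = 0.5595 mol/L

0.5595 M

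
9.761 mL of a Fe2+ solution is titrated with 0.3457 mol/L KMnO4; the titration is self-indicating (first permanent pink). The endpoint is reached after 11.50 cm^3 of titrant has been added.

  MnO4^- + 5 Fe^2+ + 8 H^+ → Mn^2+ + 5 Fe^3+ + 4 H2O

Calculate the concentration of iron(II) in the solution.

2.036 mol/L

n(KMnO4) = 0.01150 L × 0.3457 mol/L = 3.976 × 10^-3 mol
From the 5:1 mole ratio, n(Fe2+) = 5/1 × 3.976 × 10^-3 = 0.01988 mol
[Fe2+] = 0.01988 mol / 0.009761 L = 2.036 mol/L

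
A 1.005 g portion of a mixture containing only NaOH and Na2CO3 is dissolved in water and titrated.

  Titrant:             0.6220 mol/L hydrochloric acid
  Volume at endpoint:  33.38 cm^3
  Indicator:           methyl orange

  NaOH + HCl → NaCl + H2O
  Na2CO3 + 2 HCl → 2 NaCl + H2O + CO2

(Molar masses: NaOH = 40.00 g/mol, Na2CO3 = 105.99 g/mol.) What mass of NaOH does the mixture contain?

0.2933 g

n(HCl) = 0.03338 × 0.6220 = 0.02076 mol
Let x = n(NaOH), y = n(Na2CO3).
Titrant: 1x + 2y = 0.02076;  mass: 40.00x + 105.99y = 1.005
Solving, x = 7.334 × 10^-3 mol, y = 6.714 × 10^-3 mol
mass of NaOH = 7.334 × 10^-3 × 40.00 = 0.2933 g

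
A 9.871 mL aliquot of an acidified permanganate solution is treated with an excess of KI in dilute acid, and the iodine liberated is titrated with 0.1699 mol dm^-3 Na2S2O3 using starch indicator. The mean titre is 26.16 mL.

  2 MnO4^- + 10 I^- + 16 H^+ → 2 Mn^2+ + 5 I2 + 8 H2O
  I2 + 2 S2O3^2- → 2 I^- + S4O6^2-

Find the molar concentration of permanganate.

0.09005 mol/L

n(S2O3^2-) = 0.02616 × 0.1699 = 4.445 × 10^-3 mol
n(I2) = n(S2O3^2-)/2 = 2.222 × 10^-3 mol
From the 2:5 ratio, n(MnO4^-) in the aliquot = 2/5 × 2.222 × 10^-3 = 8.889 × 10^-4 mol
[MnO4^-] = 8.889 × 10^-4 / 0.009871 = 0.09005 mol/L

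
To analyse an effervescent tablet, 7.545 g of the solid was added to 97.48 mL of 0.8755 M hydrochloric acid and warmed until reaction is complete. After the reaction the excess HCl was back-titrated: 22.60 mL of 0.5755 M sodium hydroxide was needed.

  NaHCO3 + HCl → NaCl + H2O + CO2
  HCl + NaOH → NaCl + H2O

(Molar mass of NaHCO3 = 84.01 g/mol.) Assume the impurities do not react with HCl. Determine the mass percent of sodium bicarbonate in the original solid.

n(HCl) added = 0.09748 × 0.8755 = 0.08534 mol
n(NaOH) used in back-titration = 0.02260 × 0.5755 = 0.01301 mol
n(HCl) left over = 0.01301 mol (1:1 ratio)
n(HCl) consumed by analyte = 0.08534 − 0.01301 = 0.07234 mol
n(NaHCO3) = 0.07234 mol (1:1 ratio)
mass of NaHCO3 = 0.07234 × 84.01 = 6.077 g
% NaHCO3 = 6.077 / 7.545 × 100 = 80.54 %

80.54 %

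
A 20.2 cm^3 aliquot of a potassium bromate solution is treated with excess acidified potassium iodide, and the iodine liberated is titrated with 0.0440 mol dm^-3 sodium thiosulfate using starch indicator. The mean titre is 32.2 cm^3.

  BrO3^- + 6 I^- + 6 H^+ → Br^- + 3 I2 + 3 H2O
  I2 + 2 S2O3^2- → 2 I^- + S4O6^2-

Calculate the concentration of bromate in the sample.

0.0117 mol/L

n(S2O3^2-) = 0.0322 × 0.0440 = 1.42 × 10^-3 mol
n(I2) = n(S2O3^2-)/2 = 7.08 × 10^-4 mol
From the 1:3 ratio, n(BrO3^-) in the aliquot = 1/3 × 7.08 × 10^-4 = 2.36 × 10^-4 mol
[BrO3^-] = 2.36 × 10^-4 / 0.0202 = 0.0117 mol/L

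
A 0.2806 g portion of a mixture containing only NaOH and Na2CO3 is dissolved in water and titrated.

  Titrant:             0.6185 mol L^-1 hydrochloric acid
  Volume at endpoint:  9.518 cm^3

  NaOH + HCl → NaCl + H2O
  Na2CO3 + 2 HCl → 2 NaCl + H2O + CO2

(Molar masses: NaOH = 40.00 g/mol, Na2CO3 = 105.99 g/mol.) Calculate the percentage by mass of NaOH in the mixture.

n(HCl) = 0.009518 × 0.6185 = 5.887 × 10^-3 mol
Let x = n(NaOH), y = n(Na2CO3).
Titrant: 1x + 2y = 5.887 × 10^-3;  mass: 40.00x + 105.99y = 0.2806
Solving, x = 2.414 × 10^-3 mol, y = 1.736 × 10^-3 mol
mass of NaOH = 2.414 × 10^-3 × 40.00 = 0.09658 g
% NaOH = 0.09658 / 0.2806 × 100 = 34.42 %

34.42 %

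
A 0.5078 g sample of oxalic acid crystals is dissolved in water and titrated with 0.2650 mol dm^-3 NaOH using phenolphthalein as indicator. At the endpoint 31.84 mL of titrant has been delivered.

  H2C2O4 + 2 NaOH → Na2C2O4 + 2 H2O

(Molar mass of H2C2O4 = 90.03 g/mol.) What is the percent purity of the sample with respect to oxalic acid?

n(NaOH) = 0.03184 L × 0.2650 mol/L = 8.438 × 10^-3 mol
From the 1:2 ratio, n(H2C2O4) = 1/2 × 8.438 × 10^-3 = 4.219 × 10^-3 mol
mass of H2C2O4 = 4.219 × 10^-3 × 90.03 g/mol = 0.3798 g
% H2C2O4 = 0.3798 / 0.5078 × 100 = 74.80 %

74.80 %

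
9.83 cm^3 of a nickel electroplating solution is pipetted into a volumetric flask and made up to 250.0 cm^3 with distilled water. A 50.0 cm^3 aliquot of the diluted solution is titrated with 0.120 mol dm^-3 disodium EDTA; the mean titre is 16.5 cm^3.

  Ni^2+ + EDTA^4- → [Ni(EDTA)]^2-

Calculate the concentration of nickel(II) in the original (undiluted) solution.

1.01 mol/L

n(EDTA) = 0.0165 × 0.120 = 1.98 × 10^-3 mol
n(Ni2+) in the aliquot = 1.98 × 10^-3 mol (1:1 ratio)
[Ni2+]_dilute = 1.98 × 10^-3 / 0.0500 = 0.0396 mol/L
Dilution factor = 250.0 / 9.83 = 25.43
[Ni2+]_stock = 0.0396 × 25.43 = 1.01 mol/L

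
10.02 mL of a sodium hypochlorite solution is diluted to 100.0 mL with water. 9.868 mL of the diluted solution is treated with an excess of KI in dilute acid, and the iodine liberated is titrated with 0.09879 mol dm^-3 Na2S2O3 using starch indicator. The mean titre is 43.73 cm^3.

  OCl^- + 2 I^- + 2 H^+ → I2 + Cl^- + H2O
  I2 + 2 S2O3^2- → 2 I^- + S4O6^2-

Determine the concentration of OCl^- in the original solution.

2.185 mol/L

n(S2O3^2-) = 0.04373 × 0.09879 = 4.320 × 10^-3 mol
n(I2) = n(S2O3^2-)/2 = 2.160 × 10^-3 mol
n(OCl^-) in the aliquot = 2.160 × 10^-3 mol (1:1 ratio)
[OCl^-]_dilute = 2.160 × 10^-3 / 0.009868 = 0.2189 mol/L
[OCl^-]_original = 0.2189 × 100.0/10.02 = 2.185 mol/L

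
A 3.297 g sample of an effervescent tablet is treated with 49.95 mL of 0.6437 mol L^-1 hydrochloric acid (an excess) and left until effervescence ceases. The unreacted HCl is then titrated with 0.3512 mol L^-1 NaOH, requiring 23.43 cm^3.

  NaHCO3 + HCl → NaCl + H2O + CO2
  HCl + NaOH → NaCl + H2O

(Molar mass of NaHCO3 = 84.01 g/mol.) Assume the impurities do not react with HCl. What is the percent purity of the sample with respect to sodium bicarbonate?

60.96 %

n(HCl) added = 0.04995 × 0.6437 = 0.03215 mol
n(NaOH) used in back-titration = 0.02343 × 0.3512 = 8.229 × 10^-3 mol
n(HCl) left over = 8.229 × 10^-3 mol (1:1 ratio)
n(HCl) consumed by analyte = 0.03215 − 8.229 × 10^-3 = 0.02392 mol
n(NaHCO3) = 0.02392 mol (1:1 ratio)
mass of NaHCO3 = 0.02392 × 84.01 = 2.010 g
% NaHCO3 = 2.010 / 3.297 × 100 = 60.96 %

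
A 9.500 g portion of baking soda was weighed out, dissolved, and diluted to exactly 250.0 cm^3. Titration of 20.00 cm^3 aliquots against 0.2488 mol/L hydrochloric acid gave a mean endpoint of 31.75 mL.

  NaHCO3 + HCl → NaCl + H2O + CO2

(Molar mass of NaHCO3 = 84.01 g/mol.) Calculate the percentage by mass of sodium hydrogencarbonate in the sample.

87.32 %

n(HCl) per titration = 0.03175 × 0.2488 = 7.899 × 10^-3 mol
n(NaHCO3) in each aliquot = 7.899 × 10^-3 mol (1:1 ratio)
n(NaHCO3) in the whole flask = 7.899 × 10^-3 × 250.0/20.00 = 0.09874 mol
mass of NaHCO3 = 0.09874 × 84.01 = 8.295 g
% NaHCO3 = 8.295 / 9.500 × 100 = 87.32 %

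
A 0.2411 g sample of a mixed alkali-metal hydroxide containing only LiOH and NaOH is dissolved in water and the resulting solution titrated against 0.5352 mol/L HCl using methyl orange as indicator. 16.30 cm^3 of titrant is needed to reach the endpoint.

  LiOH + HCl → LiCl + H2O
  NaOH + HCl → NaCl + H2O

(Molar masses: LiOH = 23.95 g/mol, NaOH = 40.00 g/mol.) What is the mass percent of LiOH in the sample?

n(HCl) = 0.01630 × 0.5352 = 8.724 × 10^-3 mol
Let x = n(LiOH), y = n(NaOH).
Titrant: 1x + 1y = 8.724 × 10^-3;  mass: 23.95x + 40.00y = 0.2411
Solving, x = 6.720 × 10^-3 mol, y = 2.004 × 10^-3 mol
mass of LiOH = 6.720 × 10^-3 × 23.95 = 0.1609 g
% LiOH = 0.1609 / 0.2411 × 100 = 66.75 %

66.75 %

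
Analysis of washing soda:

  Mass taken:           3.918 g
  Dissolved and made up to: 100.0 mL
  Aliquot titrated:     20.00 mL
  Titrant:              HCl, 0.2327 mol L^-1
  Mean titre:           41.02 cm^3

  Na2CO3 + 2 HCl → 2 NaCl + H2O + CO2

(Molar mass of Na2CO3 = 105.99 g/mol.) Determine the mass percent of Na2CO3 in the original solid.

n(HCl) per titration = 0.04102 × 0.2327 = 9.545 × 10^-3 mol
From the 1:2 ratio, n(Na2CO3) in each aliquot = 1/2 × 9.545 × 10^-3 = 4.773 × 10^-3 mol
n(Na2CO3) in the whole flask = 4.773 × 10^-3 × 100.0/20.00 = 0.02386 mol
mass of Na2CO3 = 0.02386 × 105.99 = 2.529 g
% Na2CO3 = 2.529 / 3.918 × 100 = 64.56 %

64.56 %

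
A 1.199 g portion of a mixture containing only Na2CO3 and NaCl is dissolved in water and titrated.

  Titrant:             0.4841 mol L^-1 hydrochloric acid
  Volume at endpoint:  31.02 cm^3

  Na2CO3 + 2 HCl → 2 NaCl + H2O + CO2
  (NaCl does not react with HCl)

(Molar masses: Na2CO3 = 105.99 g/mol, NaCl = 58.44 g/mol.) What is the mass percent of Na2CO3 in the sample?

n(HCl) = 0.03102 × 0.4841 = 0.01502 mol
Let x = n(Na2CO3), y = n(NaCl).
Titrant: 2x = 0.01502;  mass: 105.99x + 58.44y = 1.199
Solving, x = 7.508 × 10^-3 mol, y = 6.899 × 10^-3 mol
mass of Na2CO3 = 7.508 × 10^-3 × 105.99 = 0.7958 g
% Na2CO3 = 0.7958 / 1.199 × 100 = 66.37 %

66.37 %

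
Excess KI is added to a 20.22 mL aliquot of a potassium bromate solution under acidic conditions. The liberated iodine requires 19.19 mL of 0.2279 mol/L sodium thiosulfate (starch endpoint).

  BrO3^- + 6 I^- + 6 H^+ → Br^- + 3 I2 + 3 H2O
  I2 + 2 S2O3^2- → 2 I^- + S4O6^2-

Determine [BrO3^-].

0.03605 mol/L

n(S2O3^2-) = 0.01919 × 0.2279 = 4.373 × 10^-3 mol
n(I2) = n(S2O3^2-)/2 = 2.187 × 10^-3 mol
From the 1:3 ratio, n(BrO3^-) in the aliquot = 1/3 × 2.187 × 10^-3 = 7.289 × 10^-4 mol
[BrO3^-] = 7.289 × 10^-4 / 0.02022 = 0.03605 mol/L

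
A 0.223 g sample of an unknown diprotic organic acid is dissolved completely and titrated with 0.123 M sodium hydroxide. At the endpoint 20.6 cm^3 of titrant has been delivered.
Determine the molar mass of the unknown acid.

n(NaOH) = 0.0206 L × 0.123 mol/L = 2.53 × 10^-3 mol
From the 1:2 ratio, n(H2A) = 1/2 × 2.53 × 10^-3 = 1.27 × 10^-3 mol
M = m / n = 0.223 g / 1.27 × 10^-3 mol = 176 g/mol

176 g/mol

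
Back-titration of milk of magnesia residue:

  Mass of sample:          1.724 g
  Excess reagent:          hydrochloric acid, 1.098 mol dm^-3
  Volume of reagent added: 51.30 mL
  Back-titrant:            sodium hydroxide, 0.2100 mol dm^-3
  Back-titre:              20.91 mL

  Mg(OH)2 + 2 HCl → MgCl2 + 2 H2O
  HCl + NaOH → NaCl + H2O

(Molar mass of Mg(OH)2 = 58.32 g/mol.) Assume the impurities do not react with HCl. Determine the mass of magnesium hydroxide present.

1.514 g

n(HCl) added = 0.05130 × 1.098 = 0.05633 mol
n(NaOH) used in back-titration = 0.02091 × 0.2100 = 4.391 × 10^-3 mol
n(HCl) left over = 4.391 × 10^-3 mol (1:1 ratio)
n(HCl) consumed by analyte = 0.05633 − 4.391 × 10^-3 = 0.05194 mol
From the 1:2 ratio, n(Mg(OH)2) = 1/2 × 0.05194 = 0.02597 mol
mass of Mg(OH)2 = 0.02597 × 58.32 = 1.514 g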